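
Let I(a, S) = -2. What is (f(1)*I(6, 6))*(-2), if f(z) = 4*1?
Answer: 16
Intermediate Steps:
f(z) = 4
(f(1)*I(6, 6))*(-2) = (4*(-2))*(-2) = -8*(-2) = 16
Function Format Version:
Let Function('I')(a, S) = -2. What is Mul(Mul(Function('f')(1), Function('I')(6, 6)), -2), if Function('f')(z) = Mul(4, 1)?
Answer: 16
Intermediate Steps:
Function('f')(z) = 4
Mul(Mul(Function('f')(1), Function('I')(6, 6)), -2) = Mul(Mul(4, -2), -2) = Mul(-8, -2) = 16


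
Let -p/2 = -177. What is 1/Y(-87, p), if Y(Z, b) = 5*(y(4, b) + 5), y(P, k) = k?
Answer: 1/1795 ≈ 0.00055710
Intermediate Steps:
p = 354 (p = -2*(-177) = 354)
Y(Z, b) = 25 + 5*b (Y(Z, b) = 5*(b + 5) = 5*(5 + b) = 25 + 5*b)
1/Y(-87, p) = 1/(25 + 5*354) = 1/(25 + 1770) = 1/1795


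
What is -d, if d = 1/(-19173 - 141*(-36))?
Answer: 1/14097 ≈ 7.0937e-5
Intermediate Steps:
d = -1/14097 (d = 1/(-19173 + 5076) = 1/(-14097) = -1/14097 ≈ -7.0937e-5)
-d = -1*(-1/14097) = 1/14097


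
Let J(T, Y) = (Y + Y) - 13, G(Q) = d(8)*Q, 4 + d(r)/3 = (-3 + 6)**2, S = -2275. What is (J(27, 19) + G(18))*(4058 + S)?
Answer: 525985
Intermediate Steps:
d(r) = 15 (d(r) = -12 + 3*(-3 + 6)**2 = -12 + 3*3**2 = -12 + 3*9 = -12 + 27 = 15)
G(Q) = 15*Q
J(T, Y) = -13 + 2*Y (J(T, Y) = 2*Y - 13 = -13 + 2*Y)
(J(27, 19) + G(18))*(4058 + S) = ((-13 + 2*19) + 15*18)*(4058 - 2275) = ((-13 + 38) + 270)*1783 = (25 + 270)*1783 = 295*1783 = 525985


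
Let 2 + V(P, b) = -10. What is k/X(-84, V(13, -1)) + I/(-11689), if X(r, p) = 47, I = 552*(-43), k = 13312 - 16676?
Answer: -38206204/549383 ≈ -69.544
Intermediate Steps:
k = -3364
I = -23736
V(P, b) = -12 (V(P, b) = -2 - 10 = -12)
k/X(-84, V(13, -1)) + I/(-11689) = -3364/47 - 23736/(-11689) = -3364*1/47 - 23736*(-1/11689) = -3364/47 + 23736/11689 = -38206204/549383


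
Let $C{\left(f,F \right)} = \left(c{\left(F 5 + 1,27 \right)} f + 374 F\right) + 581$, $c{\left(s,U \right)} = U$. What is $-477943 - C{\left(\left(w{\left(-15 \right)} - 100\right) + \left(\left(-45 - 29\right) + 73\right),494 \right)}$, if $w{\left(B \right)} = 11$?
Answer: $-660850$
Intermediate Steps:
$C{\left(f,F \right)} = 581 + 27 f + 374 F$ ($C{\left(f,F \right)} = \left(27 f + 374 F\right) + 581 = 581 + 27 f + 374 F$)
$-477943 - C{\left(\left(w{\left(-15 \right)} - 100\right) + \left(\left(-45 - 29\right) + 73\right),494 \right)} = -477943 - \left(581 + 27 \left(\left(11 - 100\right) + \left(\left(-45 - 29\right) + 73\right)\right) + 374 \cdot 494\right) = -477943 - \left(581 + 27 \left(-89 + \left(-74 + 73\right)\right) + 184756\right) = -477943 - \left(581 + 27 \left(-89 - 1\right) + 184756\right) = -477943 - \left(581 + 27 \left(-90\right) + 184756\right) = -477943 - \left(581 - 2430 + 184756\right) = -477943 - 182907 = -660850$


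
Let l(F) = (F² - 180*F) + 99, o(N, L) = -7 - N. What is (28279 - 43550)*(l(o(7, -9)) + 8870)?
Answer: -178441635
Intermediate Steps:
l(F) = 99 + F² - 180*F
(28279 - 43550)*(l(o(7, -9)) + 8870) = (28279 - 43550)*((99 + (-7 - 1*7)² - 180*(-7 - 1*7)) + 8870) = -15271*((99 + (-7 - 7)² - 180*(-7 - 7)) + 8870) = -15271*((99 + (-14)² - 180*(-14)) + 8870) = -15271*((99 + 196 + 2520) + 8870) = -15271*(2815 + 8870) = -15271*11685 = -178441635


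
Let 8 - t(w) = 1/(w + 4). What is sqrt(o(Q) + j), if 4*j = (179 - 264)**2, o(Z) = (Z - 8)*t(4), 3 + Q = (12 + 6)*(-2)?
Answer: sqrt(22978)/4 ≈ 37.896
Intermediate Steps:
t(w) = 8 - 1/(4 + w) (t(w) = 8 - 1/(w + 4) = 8 - 1/(4 + w))
Q = -39 (Q = -3 + (12 + 6)*(-2) = -3 + 18*(-2) = -3 - 36 = -39)
o(Z) = -63 + 63*Z/8 (o(Z) = (Z - 8)*((31 + 8*4)/(4 + 4)) = (-8 + Z)*((31 + 32)/8) = (-8 + Z)*((1/8)*63) = (-8 + Z)*(63/8) = -63 + 63*Z/8)
j = 7225/4 (j = (179 - 264)**2/4 = (1/4)*(-85)**2 = (1/4)*7225 = 7225/4 ≈ 1806.3)
sqrt(o(Q) + j) = sqrt((-63 + (63/8)*(-39)) + 7225/4) = sqrt((-63 - 2457/8) + 7225/4) = sqrt(-2961/8 + 7225/4) = sqrt(11489/8) = sqrt(22978)/4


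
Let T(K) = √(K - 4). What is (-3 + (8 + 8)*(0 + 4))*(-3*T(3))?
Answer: -183*I ≈ -183.0*I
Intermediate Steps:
T(K) = √(-4 + K)
(-3 + (8 + 8)*(0 + 4))*(-3*T(3)) = (-3 + (8 + 8)*(0 + 4))*(-3*√(-4 + 3)) = (-3 + 16*4)*(-3*I) = (-3 + 64)*(-3*I) = 61*(-3*I) = -183*I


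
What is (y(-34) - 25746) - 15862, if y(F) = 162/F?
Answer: -707417/17 ≈ -41613.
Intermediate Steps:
(y(-34) - 25746) - 15862 = (162/(-34) - 25746) - 15862 = (162*(-1/34) - 25746) - 15862 = (-81/17 - 25746) - 15862 = -437763/17 - 15862 = -707417/17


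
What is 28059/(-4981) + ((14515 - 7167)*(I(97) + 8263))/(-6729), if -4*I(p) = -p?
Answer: -303505374464/33517149 ≈ -9055.2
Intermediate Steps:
I(p) = p/4 (I(p) = -(-1)*p/4 = p/4)
28059/(-4981) + ((14515 - 7167)*(I(97) + 8263))/(-6729) = 28059/(-4981) + ((14515 - 7167)*((¼)*97 + 8263))/(-6729) = 28059*(-1/4981) + (7348*(97/4 + 8263))*(-1/6729) = -28059/4981 + (7348*(33149/4))*(-1/6729) = -28059/4981 + 60894713*(-1/6729) = -28059/4981 - 60894713/6729 = -303505374464/33517149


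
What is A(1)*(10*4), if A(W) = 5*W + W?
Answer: 240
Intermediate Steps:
A(W) = 6*W
A(1)*(10*4) = (6*1)*(10*4) = 6*40 = 240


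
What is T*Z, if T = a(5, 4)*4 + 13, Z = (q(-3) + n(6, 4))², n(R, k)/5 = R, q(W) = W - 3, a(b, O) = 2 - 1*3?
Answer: 5184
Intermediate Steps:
a(b, O) = -1 (a(b, O) = 2 - 3 = -1)
q(W) = -3 + W
n(R, k) = 5*R
Z = 576 (Z = ((-3 - 3) + 5*6)² = (-6 + 30)² = 24² = 576)
T = 9 (T = -1*4 + 13 = -4 + 13 = 9)
T*Z = 9*576 = 5184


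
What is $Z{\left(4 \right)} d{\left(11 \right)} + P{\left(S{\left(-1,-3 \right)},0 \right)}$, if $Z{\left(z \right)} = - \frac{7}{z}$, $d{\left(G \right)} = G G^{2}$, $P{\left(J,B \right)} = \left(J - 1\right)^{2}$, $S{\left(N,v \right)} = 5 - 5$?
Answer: $- \frac{9313}{4} \approx -2328.3$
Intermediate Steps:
$S{\left(N,v \right)} = 0$
$P{\left(J,B \right)} = \left(-1 + J\right)^{2}$
$d{\left(G \right)} = G^{3}$
$Z{\left(4 \right)} d{\left(11 \right)} + P{\left(S{\left(-1,-3 \right)},0 \right)} = - \frac{7}{4} \cdot 11^{3} + \left(-1 + 0\right)^{2} = \left(-7\right) \frac{1}{4} \cdot 1331 + \left(-1\right)^{2} = \left(- \frac{7}{4}\right) 1331 + 1 = - \frac{9317}{4} + 1 = - \frac{9313}{4}$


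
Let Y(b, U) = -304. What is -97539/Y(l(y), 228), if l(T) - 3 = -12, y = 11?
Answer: 97539/304 ≈ 320.85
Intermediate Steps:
l(T) = -9 (l(T) = 3 - 12 = -9)
-97539/Y(l(y), 228) = -97539/(-304) = -97539*(-1/304) = 97539/304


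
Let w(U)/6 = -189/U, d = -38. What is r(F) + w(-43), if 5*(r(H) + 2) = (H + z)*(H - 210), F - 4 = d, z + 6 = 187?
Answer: -1537084/215 ≈ -7149.2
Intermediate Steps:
z = 181 (z = -6 + 187 = 181)
F = -34 (F = 4 - 38 = -34)
r(H) = -2 + (-210 + H)*(181 + H)/5 (r(H) = -2 + ((H + 181)*(H - 210))/5 = -2 + ((181 + H)*(-210 + H))/5 = -2 + ((-210 + H)*(181 + H))/5 = -2 + (-210 + H)*(181 + H)/5)
w(U) = -1134/U (w(U) = 6*(-189/U) = -1134/U)
r(F) + w(-43) = (-7604 - 29/5*(-34) + (⅕)*(-34)²) - 1134/(-43) = (-7604 + 986/5 + (⅕)*1156) - 1134*(-1/43) = (-7604 + 986/5 + 1156/5) + 1134/43 = -35878/5 + 1134/43 = -1537084/215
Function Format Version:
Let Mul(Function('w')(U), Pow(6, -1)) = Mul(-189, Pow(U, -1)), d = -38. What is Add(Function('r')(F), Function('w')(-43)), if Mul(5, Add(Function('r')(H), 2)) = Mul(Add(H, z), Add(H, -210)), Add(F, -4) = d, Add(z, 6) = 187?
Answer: Rational(-1537084, 215) ≈ -7149.2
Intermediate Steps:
z = 181 (z = Add(-6, 187) = 181)
F = -34 (F = Add(4, -38) = -34)
Function('r')(H) = Add(-2, Mul(Rational(1, 5), Add(-210, H), Add(181, H))) (Function('r')(H) = Add(-2, Mul(Rational(1, 5), Mul(Add(H, 181), Add(H, -210)))) = Add(-2, Mul(Rational(1, 5), Mul(Add(181, H), Add(-210, H)))) = Add(-2, Mul(Rational(1, 5), Mul(Add(-210, H), Add(181, H)))) = Add(-2, Mul(Rational(1, 5), Add(-210, H), Add(181, H))))
Function('w')(U) = Mul(-1134, Pow(U, -1)) (Function('w')(U) = Mul(6, Mul(-189, Pow(U, -1))) = Mul(-1134, Pow(U, -1)))
Add(Function('r')(F), Function('w')(-43)) = Add(Add(-7604, Mul(Rational(-29, 5), -34), Mul(Rational(1, 5), Pow(-34, 2))), Mul(-1134, Pow(-43, -1))) = Add(Add(-7604, Rational(986, 5), Mul(Rational(1, 5), 1156)), Mul(-1134, Rational(-1, 43))) = Add(Add(-7604, Rational(986, 5), Rational(1156, 5)), Rational(1134, 43)) = Add(Rational(-35878, 5), Rational(1134, 43)) = Rational(-1537084, 215)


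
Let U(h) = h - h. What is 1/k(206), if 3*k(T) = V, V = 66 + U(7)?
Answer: 1/22 ≈ 0.045455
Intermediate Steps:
U(h) = 0
V = 66 (V = 66 + 0 = 66)
k(T) = 22 (k(T) = (⅓)*66 = 22)
1/k(206) = 1/22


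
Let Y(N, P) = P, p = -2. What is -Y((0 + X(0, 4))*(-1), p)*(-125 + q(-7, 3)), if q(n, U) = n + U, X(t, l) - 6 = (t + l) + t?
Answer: -258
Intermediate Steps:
X(t, l) = 6 + l + 2*t (X(t, l) = 6 + ((t + l) + t) = 6 + ((l + t) + t) = 6 + (l + 2*t) = 6 + l + 2*t)
q(n, U) = U + n
-Y((0 + X(0, 4))*(-1), p)*(-125 + q(-7, 3)) = -(-2)*(-125 + (3 - 7)) = -(-2)*(-125 - 4) = -(-2)*(-129) = -1*258 = -258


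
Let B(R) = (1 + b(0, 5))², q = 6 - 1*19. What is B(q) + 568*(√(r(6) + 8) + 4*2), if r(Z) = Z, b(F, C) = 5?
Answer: 4580 + 568*√14 ≈ 6705.3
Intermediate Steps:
q = -13 (q = 6 - 19 = -13)
B(R) = 36 (B(R) = (1 + 5)² = 6² = 36)
B(q) + 568*(√(r(6) + 8) + 4*2) = 36 + 568*(√(6 + 8) + 4*2) = 36 + 568*(√14 + 8) = 36 + 568*(8 + √14) = 36 + (4544 + 568*√14) = 4580 + 568*√14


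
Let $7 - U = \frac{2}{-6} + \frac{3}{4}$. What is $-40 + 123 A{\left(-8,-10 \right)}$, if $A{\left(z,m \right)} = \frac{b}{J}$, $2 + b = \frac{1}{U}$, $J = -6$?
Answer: $- \frac{167}{79} \approx -2.1139$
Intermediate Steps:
$U = \frac{79}{12}$ ($U = 7 - \left(\frac{2}{-6} + \frac{3}{4}\right) = 7 - \left(2 \left(- \frac{1}{6}\right) + 3 \cdot \frac{1}{4}\right) = 7 - \left(- \frac{1}{3} + \frac{3}{4}\right) = 7 - \frac{5}{12} = \frac{79}{12} \approx 6.5833$)
$b = - \frac{146}{79}$ ($b = -2 + \frac{1}{\frac{79}{12}} = -2 + \frac{12}{79} = - \frac{146}{79} \approx -1.8481$)
$A{\left(z,m \right)} = \frac{73}{237}$ ($A{\left(z,m \right)} = - \frac{146}{79 \left(-6\right)} = \left(- \frac{146}{79}\right) \left(- \frac{1}{6}\right) = \frac{73}{237}$)
$-40 + 123 A{\left(-8,-10 \right)} = -40 + 123 \cdot \frac{73}{237} = -40 + \frac{2993}{79} = - \frac{167}{79}$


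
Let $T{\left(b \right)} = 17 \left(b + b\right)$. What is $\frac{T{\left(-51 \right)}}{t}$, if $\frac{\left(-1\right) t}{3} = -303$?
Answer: $- \frac{578}{303} \approx -1.9076$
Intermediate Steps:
$t = 909$ ($t = \left(-3\right) \left(-303\right) = 909$)
$T{\left(b \right)} = 34 b$ ($T{\left(b \right)} = 17 \cdot 2 b = 34 b$)
$\frac{T{\left(-51 \right)}}{t} = \frac{34 \left(-51\right)}{909} = \left(-1734\right) \frac{1}{909} = - \frac{578}{303}$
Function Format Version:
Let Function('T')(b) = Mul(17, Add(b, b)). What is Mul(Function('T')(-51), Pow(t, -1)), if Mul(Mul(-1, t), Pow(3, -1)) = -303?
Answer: Rational(-578, 303) ≈ -1.9076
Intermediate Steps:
t = 909 (t = Mul(-3, -303) = 909)
Function('T')(b) = Mul(34, b) (Function('T')(b) = Mul(17, Mul(2, b)) = Mul(34, b))
Mul(Function('T')(-51), Pow(t, -1)) = Mul(Mul(34, -51), Pow(909, -1)) = Mul(-1734, Rational(1, 909)) = Rational(-578, 303)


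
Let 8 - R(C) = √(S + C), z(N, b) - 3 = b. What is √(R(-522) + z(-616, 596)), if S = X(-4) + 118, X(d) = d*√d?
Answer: √(607 - 2*√(-101 - 2*I)) ≈ 24.637 + 0.4079*I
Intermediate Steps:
X(d) = d^(3/2)
z(N, b) = 3 + b
S = 118 - 8*I (S = (-4)^(3/2) + 118 = -8*I + 118 = 118 - 8*I ≈ 118.0 - 8.0*I)
R(C) = 8 - √(118 + C - 8*I) (R(C) = 8 - √((118 - 8*I) + C) = 8 - √(118 + C - 8*I))
√(R(-522) + z(-616, 596)) = √((8 - √(118 - 522 - 8*I)) + (3 + 596)) = √((8 - √(-404 - 8*I)) + 599) = √(607 - √(-404 - 8*I))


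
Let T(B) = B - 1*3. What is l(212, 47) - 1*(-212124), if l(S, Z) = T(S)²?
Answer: 255805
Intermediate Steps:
T(B) = -3 + B (T(B) = B - 3 = -3 + B)
l(S, Z) = (-3 + S)²
l(212, 47) - 1*(-212124) = (-3 + 212)² - 1*(-212124) = 209² + 212124 = 43681 + 212124 = 255805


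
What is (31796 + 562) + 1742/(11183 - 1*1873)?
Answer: 150627361/4655 ≈ 32358.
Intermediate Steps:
(31796 + 562) + 1742/(11183 - 1*1873) = 32358 + 1742/(11183 - 1873) = 32358 + 1742/9310 = 32358 + 1742*(1/9310) = 32358 + 871/4655 = 150627361/4655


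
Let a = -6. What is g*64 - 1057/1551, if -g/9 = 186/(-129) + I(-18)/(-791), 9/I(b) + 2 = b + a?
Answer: 568928054407/685804119 ≈ 829.58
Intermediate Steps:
I(b) = 9/(-8 + b) (I(b) = 9/(-2 + (b - 6)) = 9/(-2 + (-6 + b)) = 9/(-8 + b))
g = 11472345/884338 (g = -9*(186/(-129) + (9/(-8 - 18))/(-791)) = -9*(186*(-1/129) + (9/(-26))*(-1/791)) = -9*(-62/43 + (9*(-1/26))*(-1/791)) = -9*(-62/43 - 9/26*(-1/791)) = -9*(-62/43 + 9/20566) = -9*(-1274705/884338) = 11472345/884338 ≈ 12.973)
g*64 - 1057/1551 = (11472345/884338)*64 - 1057/1551 = 367115040/442169 - 1057*1/1551 = 367115040/442169 - 1057/1551 = 568928054407/685804119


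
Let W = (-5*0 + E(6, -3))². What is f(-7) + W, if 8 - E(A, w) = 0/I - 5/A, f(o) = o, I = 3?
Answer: 2557/36 ≈ 71.028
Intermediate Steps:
E(A, w) = 8 + 5/A (E(A, w) = 8 - (0/3 - 5/A) = 8 - (0*(⅓) - 5/A) = 8 - (0 - 5/A) = 8 - (-5)/A = 8 + 5/A)
W = 2809/36 (W = (-5*0 + (8 + 5/6))² = (0 + (8 + 5*(⅙)))² = (0 + (8 + ⅚))² = (0 + 53/6)² = (53/6)² = 2809/36 ≈ 78.028)
f(-7) + W = -7 + 2809/36 = 2557/36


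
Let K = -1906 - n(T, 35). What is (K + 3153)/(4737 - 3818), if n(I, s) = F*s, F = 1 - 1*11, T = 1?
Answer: 1597/919 ≈ 1.7378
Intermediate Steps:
F = -10 (F = 1 - 11 = -10)
n(I, s) = -10*s
K = -1556 (K = -1906 - (-10)*35 = -1906 - 1*(-350) = -1906 + 350 = -1556)
(K + 3153)/(4737 - 3818) = (-1556 + 3153)/(4737 - 3818) = 1597/919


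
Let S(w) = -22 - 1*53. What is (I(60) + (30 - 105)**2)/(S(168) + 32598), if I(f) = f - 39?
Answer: 1882/10841 ≈ 0.17360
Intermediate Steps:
I(f) = -39 + f
S(w) = -75 (S(w) = -22 - 53 = -75)
(I(60) + (30 - 105)**2)/(S(168) + 32598) = ((-39 + 60) + (30 - 105)**2)/(-75 + 32598) = (21 + (-75)**2)/32523 = (21 + 5625)*(1/32523) = 5646*(1/32523) = 1882/10841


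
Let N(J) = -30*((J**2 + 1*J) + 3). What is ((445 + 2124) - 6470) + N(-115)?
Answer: -397291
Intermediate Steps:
N(J) = -90 - 30*J - 30*J**2 (N(J) = -30*((J**2 + J) + 3) = -30*((J + J**2) + 3) = -30*(3 + J + J**2) = -90 - 30*J - 30*J**2)
((445 + 2124) - 6470) + N(-115) = ((445 + 2124) - 6470) + (-90 - 30*(-115) - 30*(-115)**2) = (2569 - 6470) + (-90 + 3450 - 30*13225) = -3901 + (-90 + 3450 - 396750) = -3901 - 393390 = -397291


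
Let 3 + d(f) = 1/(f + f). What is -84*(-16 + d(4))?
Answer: 3171/2 ≈ 1585.5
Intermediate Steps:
d(f) = -3 + 1/(2*f) (d(f) = -3 + 1/(f + f) = -3 + 1/(2*f))
-84*(-16 + d(4)) = -84*(-16 + (-3 + (½)/4)) = -84*(-16 + (-3 + (½)*(¼))) = -84*(-16 + (-3 + ⅛)) = -84*(-16 - 23/8) = -84*(-151/8) = 3171/2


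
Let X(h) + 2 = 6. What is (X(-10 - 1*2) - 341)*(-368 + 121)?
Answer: 83239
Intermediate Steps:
X(h) = 4 (X(h) = -2 + 6 = 4)
(X(-10 - 1*2) - 341)*(-368 + 121) = (4 - 341)*(-368 + 121) = -337*(-247) = 83239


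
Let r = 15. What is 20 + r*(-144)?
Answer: -2140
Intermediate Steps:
20 + r*(-144) = 20 + 15*(-144) = 20 - 2160 = -2140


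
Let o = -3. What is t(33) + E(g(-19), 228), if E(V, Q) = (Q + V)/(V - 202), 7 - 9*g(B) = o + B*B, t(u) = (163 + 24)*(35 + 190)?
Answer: 10139886/241 ≈ 42074.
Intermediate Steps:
t(u) = 42075 (t(u) = 187*225 = 42075)
g(B) = 10/9 - B²/9 (g(B) = 7/9 - (-3 + B*B)/9 = 7/9 - (-3 + B²)/9 = 7/9 + (⅓ - B²/9) = 10/9 - B²/9)
E(V, Q) = (Q + V)/(-202 + V)
t(33) + E(g(-19), 228) = 42075 + (228 + (10/9 - ⅑*(-19)²))/(-202 + (10/9 - ⅑*(-19)²)) = 42075 + (228 + (10/9 - ⅑*361))/(-202 + (10/9 - ⅑*361)) = 42075 + (228 + (10/9 - 361/9))/(-202 + (10/9 - 361/9)) = 42075 + (228 - 39)/(-202 - 39) = 42075 + 189/(-241) = 42075 - 1/241*189 = 42075 - 189/241 = 10139886/241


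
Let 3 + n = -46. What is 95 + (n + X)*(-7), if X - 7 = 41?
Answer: 102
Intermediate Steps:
X = 48 (X = 7 + 41 = 48)
n = -49 (n = -3 - 46 = -49)
95 + (n + X)*(-7) = 95 + (-49 + 48)*(-7) = 95 - 1*(-7) = 95 + 7 = 102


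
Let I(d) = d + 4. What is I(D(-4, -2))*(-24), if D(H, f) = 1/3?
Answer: -104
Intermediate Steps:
D(H, f) = ⅓
I(d) = 4 + d
I(D(-4, -2))*(-24) = (4 + ⅓)*(-24) = (13/3)*(-24) = -104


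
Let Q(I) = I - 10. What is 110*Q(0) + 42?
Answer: -1058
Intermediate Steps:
Q(I) = -10 + I
110*Q(0) + 42 = 110*(-10 + 0) + 42 = 110*(-10) + 42 = -1100 + 42 = -1058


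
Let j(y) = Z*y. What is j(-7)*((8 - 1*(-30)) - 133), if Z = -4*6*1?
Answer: -15960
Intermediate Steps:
Z = -24 (Z = -24*1 = -24)
j(y) = -24*y
j(-7)*((8 - 1*(-30)) - 133) = (-24*(-7))*((8 - 1*(-30)) - 133) = 168*((8 + 30) - 133) = 168*(38 - 133) = 168*(-95) = -15960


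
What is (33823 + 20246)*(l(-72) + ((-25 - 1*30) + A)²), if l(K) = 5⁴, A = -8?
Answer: 248392986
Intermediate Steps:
l(K) = 625
(33823 + 20246)*(l(-72) + ((-25 - 1*30) + A)²) = (33823 + 20246)*(625 + ((-25 - 1*30) - 8)²) = 54069*(625 + ((-25 - 30) - 8)²) = 54069*(625 + (-55 - 8)²) = 54069*(625 + (-63)²) = 54069*(625 + 3969) = 54069*4594 = 248392986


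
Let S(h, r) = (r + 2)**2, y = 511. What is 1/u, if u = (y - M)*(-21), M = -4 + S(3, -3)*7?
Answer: -1/10668 ≈ -9.3738e-5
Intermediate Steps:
S(h, r) = (2 + r)**2
M = 3 (M = -4 + (2 - 3)**2*7 = -4 + (-1)**2*7 = -4 + 1*7 = -4 + 7 = 3)
u = -10668 (u = (511 - 1*3)*(-21) = (511 - 3)*(-21) = 508*(-21) = -10668)
1/u = 1/(-10668) = -1/10668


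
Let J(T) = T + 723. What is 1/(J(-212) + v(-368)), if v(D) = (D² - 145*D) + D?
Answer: 1/188927 ≈ 5.2930e-6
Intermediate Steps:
J(T) = 723 + T
v(D) = D² - 144*D
1/(J(-212) + v(-368)) = 1/((723 - 212) - 368*(-144 - 368)) = 1/(511 - 368*(-512)) = 1/(511 + 188416) = 1/188927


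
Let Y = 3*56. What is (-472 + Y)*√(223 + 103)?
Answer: -304*√326 ≈ -5488.9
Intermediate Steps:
Y = 168
(-472 + Y)*√(223 + 103) = (-472 + 168)*√(223 + 103) = -304*√326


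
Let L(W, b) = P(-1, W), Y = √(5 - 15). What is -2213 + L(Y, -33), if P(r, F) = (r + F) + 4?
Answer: -2210 + I*√10 ≈ -2210.0 + 3.1623*I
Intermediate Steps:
Y = I*√10 (Y = √(-10) = I*√10 ≈ 3.1623*I)
P(r, F) = 4 + F + r (P(r, F) = (F + r) + 4 = 4 + F + r)
L(W, b) = 3 + W (L(W, b) = 4 + W - 1 = 3 + W)
-2213 + L(Y, -33) = -2213 + (3 + I*√10) = -2210 + I*√10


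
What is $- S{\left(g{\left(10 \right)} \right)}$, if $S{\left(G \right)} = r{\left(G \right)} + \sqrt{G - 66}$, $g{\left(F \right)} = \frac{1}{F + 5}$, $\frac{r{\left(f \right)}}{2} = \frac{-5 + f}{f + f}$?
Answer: $74 - \frac{i \sqrt{14835}}{15} \approx 74.0 - 8.1199 i$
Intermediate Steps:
$r{\left(f \right)} = \frac{-5 + f}{f}$ ($r{\left(f \right)} = 2 \frac{-5 + f}{f + f} = 2 \frac{-5 + f}{2 f} = \frac{-5 + f}{f}$)
$g{\left(F \right)} = \frac{1}{5 + F}$
$S{\left(G \right)} = \sqrt{-66 + G} + \frac{-5 + G}{G}$ ($S{\left(G \right)} = \frac{-5 + G}{G} + \sqrt{G - 66} = \frac{-5 + G}{G} + \sqrt{-66 + G} = \sqrt{-66 + G} + \frac{-5 + G}{G}$)
$- S{\left(g{\left(10 \right)} \right)} = - (1 + \sqrt{-66 + \frac{1}{5 + 10}} - \frac{5}{\frac{1}{5 + 10}}) = - (1 + \sqrt{-66 + \frac{1}{15}} - \frac{5}{\frac{1}{15}}) = - (1 + \sqrt{-66 + \frac{1}{15}} - 5 \frac{1}{\frac{1}{15}}) = - (1 + \sqrt{- \frac{989}{15}} - 75) = - (1 + \frac{i \sqrt{14835}}{15} - 75) = - (-74 + \frac{i \sqrt{14835}}{15}) = 74 - \frac{i \sqrt{14835}}{15}$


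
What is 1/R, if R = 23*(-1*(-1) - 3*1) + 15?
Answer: -1/31 ≈ -0.032258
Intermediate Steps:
R = -31 (R = 23*(1 - 3) + 15 = 23*(-2) + 15 = -46 + 15 = -31)
1/R = 1/(-31) = -1/31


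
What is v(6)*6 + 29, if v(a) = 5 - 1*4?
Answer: 35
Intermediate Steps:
v(a) = 1 (v(a) = 5 - 4 = 1)
v(6)*6 + 29 = 1*6 + 29 = 6 + 29 = 35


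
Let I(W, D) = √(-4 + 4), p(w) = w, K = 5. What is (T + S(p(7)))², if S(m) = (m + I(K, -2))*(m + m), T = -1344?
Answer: 1552516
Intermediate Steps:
I(W, D) = 0 (I(W, D) = √0 = 0)
S(m) = 2*m² (S(m) = (m + 0)*(m + m) = m*(2*m) = 2*m²)
(T + S(p(7)))² = (-1344 + 2*7²)² = (-1344 + 2*49)² = (-1344 + 98)² = (-1246)² = 1552516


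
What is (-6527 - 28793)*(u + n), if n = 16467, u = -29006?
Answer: 442877480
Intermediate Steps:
(-6527 - 28793)*(u + n) = (-6527 - 28793)*(-29006 + 16467) = -35320*(-12539) = 442877480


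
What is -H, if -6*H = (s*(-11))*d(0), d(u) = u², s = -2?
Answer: 0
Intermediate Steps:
H = 0 (H = -(-2*(-11))*0²/6 = -11*0/3 = -⅙*0 = 0)
-H = -1*0 = 0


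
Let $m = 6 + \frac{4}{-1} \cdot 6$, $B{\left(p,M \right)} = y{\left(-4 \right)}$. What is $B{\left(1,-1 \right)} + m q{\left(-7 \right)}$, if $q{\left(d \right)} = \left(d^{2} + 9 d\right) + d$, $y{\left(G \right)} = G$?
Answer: $374$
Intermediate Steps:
$B{\left(p,M \right)} = -4$
$m = -18$ ($m = 6 + 4 \left(-1\right) 6 = 6 - 24 = -18$)
$q{\left(d \right)} = d^{2} + 10 d$
$B{\left(1,-1 \right)} + m q{\left(-7 \right)} = -4 - 18 \left(- 7 \left(10 - 7\right)\right) = -4 - 18 \left(\left(-7\right) 3\right) = -4 - -378 = -4 + 378 = 374$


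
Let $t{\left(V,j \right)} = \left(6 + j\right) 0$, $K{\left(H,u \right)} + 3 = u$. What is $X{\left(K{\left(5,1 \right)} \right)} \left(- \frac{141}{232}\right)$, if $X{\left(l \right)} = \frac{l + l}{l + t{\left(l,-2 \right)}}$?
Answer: $- \frac{141}{116} \approx -1.2155$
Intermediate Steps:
$K{\left(H,u \right)} = -3 + u$
$t{\left(V,j \right)} = 0$
$X{\left(l \right)} = 2$ ($X{\left(l \right)} = \frac{l + l}{l + 0} = \frac{2 l}{l} = 2$)
$X{\left(K{\left(5,1 \right)} \right)} \left(- \frac{141}{232}\right) = 2 \left(- \frac{141}{232}\right) = - \frac{141}{116}$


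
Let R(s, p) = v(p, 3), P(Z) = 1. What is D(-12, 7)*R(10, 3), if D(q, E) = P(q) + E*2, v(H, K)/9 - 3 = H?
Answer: 810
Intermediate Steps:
v(H, K) = 27 + 9*H
R(s, p) = 27 + 9*p
D(q, E) = 1 + 2*E (D(q, E) = 1 + E*2 = 1 + 2*E)
D(-12, 7)*R(10, 3) = (1 + 2*7)*(27 + 9*3) = (1 + 14)*(27 + 27) = 15*54 = 810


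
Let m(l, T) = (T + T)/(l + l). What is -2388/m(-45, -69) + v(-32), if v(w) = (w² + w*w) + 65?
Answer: 12779/23 ≈ 555.61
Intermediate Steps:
v(w) = 65 + 2*w² (v(w) = (w² + w²) + 65 = 2*w² + 65 = 65 + 2*w²)
m(l, T) = T/l (m(l, T) = (2*T)/((2*l)) = (2*T)*(1/(2*l)) = T/l)
-2388/m(-45, -69) + v(-32) = -2388/((-69/(-45))) + (65 + 2*(-32)²) = -2388/((-69*(-1/45))) + (65 + 2*1024) = -2388/23/15 + (65 + 2048) = -2388*15/23 + 2113 = -35820/23 + 2113 = 12779/23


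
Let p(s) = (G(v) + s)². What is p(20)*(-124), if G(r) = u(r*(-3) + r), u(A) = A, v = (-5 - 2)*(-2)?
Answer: -7936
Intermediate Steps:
v = 14 (v = -7*(-2) = 14)
G(r) = -2*r (G(r) = r*(-3) + r = -3*r + r = -2*r)
p(s) = (-28 + s)² (p(s) = (-2*14 + s)² = (-28 + s)²)
p(20)*(-124) = (-28 + 20)²*(-124) = (-8)²*(-124) = 64*(-124) = -7936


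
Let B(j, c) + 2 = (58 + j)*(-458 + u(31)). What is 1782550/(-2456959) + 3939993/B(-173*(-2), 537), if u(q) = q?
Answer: -9987908961787/423849997090 ≈ -23.565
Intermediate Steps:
B(j, c) = -24768 - 427*j (B(j, c) = -2 + (58 + j)*(-458 + 31) = -2 + (58 + j)*(-427) = -2 + (-24766 - 427*j) = -24768 - 427*j)
1782550/(-2456959) + 3939993/B(-173*(-2), 537) = 1782550/(-2456959) + 3939993/(-24768 - (-73871)*(-2)) = 1782550*(-1/2456959) + 3939993/(-24768 - 427*346) = -1782550/2456959 + 3939993/(-24768 - 147742) = -1782550/2456959 + 3939993/(-172510) = -1782550/2456959 + 3939993*(-1/172510) = -1782550/2456959 - 3939993/172510 = -9987908961787/423849997090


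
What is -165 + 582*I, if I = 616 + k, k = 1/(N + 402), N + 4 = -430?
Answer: 5733261/16 ≈ 3.5833e+5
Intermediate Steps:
N = -434 (N = -4 - 430 = -434)
k = -1/32 (k = 1/(-434 + 402) = 1/(-32) = -1/32 ≈ -0.031250)
I = 19711/32 (I = 616 - 1/32 = 19711/32 ≈ 615.97)
-165 + 582*I = -165 + 582*(19711/32) = -165 + 5735901/16 = 5733261/16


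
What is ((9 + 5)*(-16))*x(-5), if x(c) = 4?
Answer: -896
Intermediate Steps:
((9 + 5)*(-16))*x(-5) = ((9 + 5)*(-16))*4 = (14*(-16))*4 = -224*4 = -896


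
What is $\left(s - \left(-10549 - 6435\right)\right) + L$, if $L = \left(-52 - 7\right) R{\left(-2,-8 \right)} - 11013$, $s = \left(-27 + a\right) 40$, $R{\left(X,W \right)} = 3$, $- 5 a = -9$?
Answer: $4786$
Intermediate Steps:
$a = \frac{9}{5}$ ($a = \left(- \frac{1}{5}\right) \left(-9\right) = \frac{9}{5} \approx 1.8$)
$s = -1008$ ($s = \left(-27 + \frac{9}{5}\right) 40 = \left(- \frac{126}{5}\right) 40 = -1008$)
$L = -11190$ ($L = \left(-52 - 7\right) 3 - 11013 = \left(-59\right) 3 - 11013 = -177 - 11013 = -11190$)
$\left(s - \left(-10549 - 6435\right)\right) + L = \left(-1008 - \left(-10549 - 6435\right)\right) - 11190 = \left(-1008 - -16984\right) - 11190 = \left(-1008 + 16984\right) - 11190 = 15976 - 11190 = 4786$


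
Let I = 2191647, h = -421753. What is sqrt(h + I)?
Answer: sqrt(1769894) ≈ 1330.4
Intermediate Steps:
sqrt(h + I) = sqrt(-421753 + 2191647) = sqrt(1769894)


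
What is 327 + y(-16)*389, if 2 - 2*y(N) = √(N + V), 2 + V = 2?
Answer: 716 - 778*I ≈ 716.0 - 778.0*I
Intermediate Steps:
V = 0 (V = -2 + 2 = 0)
y(N) = 1 - √N/2 (y(N) = 1 - √(N + 0)/2 = 1 - √N/2)
327 + y(-16)*389 = 327 + (1 - 2*I)*389 = 327 + (389 - 778*I) = 716 - 778*I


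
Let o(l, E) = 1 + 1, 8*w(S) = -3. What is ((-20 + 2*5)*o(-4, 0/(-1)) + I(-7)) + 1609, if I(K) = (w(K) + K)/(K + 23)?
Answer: 203333/128 ≈ 1588.5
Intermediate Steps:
w(S) = -3/8 (w(S) = (⅛)*(-3) = -3/8)
o(l, E) = 2
I(K) = (-3/8 + K)/(23 + K) (I(K) = (-3/8 + K)/(K + 23) = (-3/8 + K)/(23 + K))
((-20 + 2*5)*o(-4, 0/(-1)) + I(-7)) + 1609 = ((-20 + 2*5)*2 + (-3/8 - 7)/(23 - 7)) + 1609 = ((-20 + 10)*2 - 59/8/16) + 1609 = (-10*2 + (1/16)*(-59/8)) + 1609 = (-20 - 59/128) + 1609 = -2619/128 + 1609 = 203333/128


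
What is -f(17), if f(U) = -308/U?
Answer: 308/17 ≈ 18.118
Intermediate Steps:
-f(17) = -(-308)/17 = -1*(-308/17) = 308/17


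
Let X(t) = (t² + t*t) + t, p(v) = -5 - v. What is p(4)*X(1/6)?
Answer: -2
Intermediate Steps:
X(t) = t + 2*t² (X(t) = (t² + t²) + t = 2*t² + t = t + 2*t²)
p(4)*X(1/6) = (-5 - 1*4)*((1/6)*(1 + 2*(1/6))) = (-5 - 4)*((1*(⅙))*(1 + 2*(1*(⅙)))) = -3*(1 + 2*(⅙))/2 = -3*(1 + ⅓)/2 = -3*4/(2*3) = -9*2/9 = -2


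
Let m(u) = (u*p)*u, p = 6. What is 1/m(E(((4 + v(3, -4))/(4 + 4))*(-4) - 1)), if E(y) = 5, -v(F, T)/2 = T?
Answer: 1/150 ≈ 0.0066667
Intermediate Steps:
v(F, T) = -2*T
m(u) = 6*u² (m(u) = (u*6)*u = (6*u)*u = 6*u²)
1/m(E(((4 + v(3, -4))/(4 + 4))*(-4) - 1)) = 1/(6*5²) = 1/(6*25) = 1/150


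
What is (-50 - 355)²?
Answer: 164025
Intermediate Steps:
(-50 - 355)² = (-405)² = 164025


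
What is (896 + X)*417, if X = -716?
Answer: 75060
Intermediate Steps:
(896 + X)*417 = (896 - 716)*417 = 180*417 = 75060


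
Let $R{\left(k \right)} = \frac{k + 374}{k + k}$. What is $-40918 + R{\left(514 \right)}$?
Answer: $- \frac{10515704}{257} \approx -40917.0$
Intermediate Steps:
$R{\left(k \right)} = \frac{374 + k}{2 k}$
$-40918 + R{\left(514 \right)} = -40918 + \frac{374 + 514}{2 \cdot 514} = -40918 + \frac{1}{2} \cdot \frac{1}{514} \cdot 888 = -40918 + \frac{222}{257} = - \frac{10515704}{257}$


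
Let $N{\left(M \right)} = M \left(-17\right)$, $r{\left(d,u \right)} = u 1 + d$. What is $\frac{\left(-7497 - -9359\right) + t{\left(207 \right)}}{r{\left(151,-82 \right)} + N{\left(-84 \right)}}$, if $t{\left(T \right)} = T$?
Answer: $\frac{2069}{1497} \approx 1.3821$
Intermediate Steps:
$r{\left(d,u \right)} = d + u$ ($r{\left(d,u \right)} = u + d = d + u$)
$N{\left(M \right)} = - 17 M$
$\frac{\left(-7497 - -9359\right) + t{\left(207 \right)}}{r{\left(151,-82 \right)} + N{\left(-84 \right)}} = \frac{\left(-7497 - -9359\right) + 207}{\left(151 - 82\right) - -1428} = \frac{\left(-7497 + 9359\right) + 207}{69 + 1428} = \frac{1862 + 207}{1497} = 2069 \cdot \frac{1}{1497} = \frac{2069}{1497}$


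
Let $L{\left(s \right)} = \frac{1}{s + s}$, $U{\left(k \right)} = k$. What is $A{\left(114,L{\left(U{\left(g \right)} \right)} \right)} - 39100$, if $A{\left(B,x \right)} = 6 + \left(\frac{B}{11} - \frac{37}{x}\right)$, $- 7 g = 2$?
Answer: $- \frac{3007812}{77} \approx -39063.0$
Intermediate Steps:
$g = - \frac{2}{7}$ ($g = \left(- \frac{1}{7}\right) 2 = - \frac{2}{7} \approx -0.28571$)
$L{\left(s \right)} = \frac{1}{2 s}$
$A{\left(B,x \right)} = 6 - \frac{37}{x} + \frac{B}{11}$ ($A{\left(B,x \right)} = 6 + \left(B \frac{1}{11} - \frac{37}{x}\right) = 6 + \left(\frac{B}{11} - \frac{37}{x}\right) = 6 + \left(- \frac{37}{x} + \frac{B}{11}\right) = 6 - \frac{37}{x} + \frac{B}{11}$)
$A{\left(114,L{\left(U{\left(g \right)} \right)} \right)} - 39100 = \left(6 - \frac{37}{\frac{1}{2} \frac{1}{- \frac{2}{7}}} + \frac{1}{11} \cdot 114\right) - 39100 = \left(6 - \frac{37}{\frac{1}{2} \left(- \frac{7}{2}\right)} + \frac{114}{11}\right) - 39100 = \left(6 - \frac{37}{- \frac{7}{4}} + \frac{114}{11}\right) - 39100 = \left(6 - - \frac{148}{7} + \frac{114}{11}\right) - 39100 = \left(6 + \frac{148}{7} + \frac{114}{11}\right) - 39100 = \frac{2888}{77} - 39100 = - \frac{3007812}{77}$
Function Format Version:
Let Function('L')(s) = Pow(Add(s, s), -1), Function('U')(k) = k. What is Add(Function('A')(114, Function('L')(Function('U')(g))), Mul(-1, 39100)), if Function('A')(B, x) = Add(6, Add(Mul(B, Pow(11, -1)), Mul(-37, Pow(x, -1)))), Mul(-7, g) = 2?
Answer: Rational(-3007812, 77) ≈ -39063.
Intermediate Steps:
g = Rational(-2, 7) (g = Mul(Rational(-1, 7), 2) = Rational(-2, 7) ≈ -0.28571)
Function('L')(s) = Mul(Rational(1, 2), Pow(s, -1)) (Function('L')(s) = Pow(Mul(2, s), -1) = Mul(Rational(1, 2), Pow(s, -1)))
Function('A')(B, x) = Add(6, Mul(-37, Pow(x, -1)), Mul(Rational(1, 11), B)) (Function('A')(B, x) = Add(6, Add(Mul(B, Rational(1, 11)), Mul(-37, Pow(x, -1)))) = Add(6, Add(Mul(Rational(1, 11), B), Mul(-37, Pow(x, -1)))) = Add(6, Add(Mul(-37, Pow(x, -1)), Mul(Rational(1, 11), B))) = Add(6, Mul(-37, Pow(x, -1)), Mul(Rational(1, 11), B)))
Add(Function('A')(114, Function('L')(Function('U')(g))), Mul(-1, 39100)) = Add(Add(6, Mul(-37, Pow(Mul(Rational(1, 2), Pow(Rational(-2, 7), -1)), -1)), Mul(Rational(1, 11), 114)), Mul(-1, 39100)) = Add(Add(6, Mul(-37, Pow(Mul(Rational(1, 2), Rational(-7, 2)), -1)), Rational(114, 11)), -39100) = Add(Add(6, Mul(-37, Pow(Rational(-7, 4), -1)), Rational(114, 11)), -39100) = Add(Add(6, Mul(-37, Rational(-4, 7)), Rational(114, 11)), -39100) = Add(Add(6, Rational(148, 7), Rational(114, 11)), -39100) = Add(Rational(2888, 77), -39100) = Rational(-3007812, 77)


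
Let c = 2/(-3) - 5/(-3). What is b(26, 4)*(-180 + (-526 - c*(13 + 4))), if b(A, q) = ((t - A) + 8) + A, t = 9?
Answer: -12291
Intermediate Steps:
c = 1 (c = 2*(-⅓) - 5*(-⅓) = -⅔ + 5/3 = 1)
b(A, q) = 17 (b(A, q) = ((9 - A) + 8) + A = (17 - A) + A = 17)
b(26, 4)*(-180 + (-526 - c*(13 + 4))) = 17*(-180 + (-526 - (13 + 4))) = 17*(-180 + (-526 - 17)) = 17*(-180 - 543) = 17*(-723) = -12291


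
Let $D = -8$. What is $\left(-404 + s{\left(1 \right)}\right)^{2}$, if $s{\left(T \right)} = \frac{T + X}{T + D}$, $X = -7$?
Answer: $\frac{7963684}{49} \approx 1.6252 \cdot 10^{5}$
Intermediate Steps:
$s{\left(T \right)} = \frac{-7 + T}{-8 + T}$ ($s{\left(T \right)} = \frac{T - 7}{T - 8} = \frac{-7 + T}{-8 + T}$)
$\left(-404 + s{\left(1 \right)}\right)^{2} = \left(-404 + \frac{-7 + 1}{-8 + 1}\right)^{2} = \left(-404 + \frac{1}{-7} \left(-6\right)\right)^{2} = \left(-404 - - \frac{6}{7}\right)^{2} = \left(-404 + \frac{6}{7}\right)^{2} = \left(- \frac{2822}{7}\right)^{2} = \frac{7963684}{49}$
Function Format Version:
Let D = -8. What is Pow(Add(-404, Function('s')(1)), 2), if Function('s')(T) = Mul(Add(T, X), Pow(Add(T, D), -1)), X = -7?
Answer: Rational(7963684, 49) ≈ 1.6252e+5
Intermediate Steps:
Function('s')(T) = Mul(Pow(Add(-8, T), -1), Add(-7, T)) (Function('s')(T) = Mul(Add(T, -7), Pow(Add(T, -8), -1)) = Mul(Add(-7, T), Pow(Add(-8, T), -1)) = Mul(Pow(Add(-8, T), -1), Add(-7, T)))
Pow(Add(-404, Function('s')(1)), 2) = Pow(Add(-404, Mul(Pow(Add(-8, 1), -1), Add(-7, 1))), 2) = Pow(Add(-404, Mul(Pow(-7, -1), -6)), 2) = Pow(Add(-404, Mul(Rational(-1, 7), -6)), 2) = Pow(Add(-404, Rational(6, 7)), 2) = Pow(Rational(-2822, 7), 2) = Rational(7963684, 49)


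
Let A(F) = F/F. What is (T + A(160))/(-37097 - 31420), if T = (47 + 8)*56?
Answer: -1027/22839 ≈ -0.044967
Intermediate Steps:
A(F) = 1
T = 3080 (T = 55*56 = 3080)
(T + A(160))/(-37097 - 31420) = (3080 + 1)/(-37097 - 31420) = 3081/(-68517) = 3081*(-1/68517) = -1027/22839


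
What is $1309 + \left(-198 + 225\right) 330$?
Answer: $10219$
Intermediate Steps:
$1309 + \left(-198 + 225\right) 330 = 1309 + 27 \cdot 330 = 1309 + 8910 = 10219$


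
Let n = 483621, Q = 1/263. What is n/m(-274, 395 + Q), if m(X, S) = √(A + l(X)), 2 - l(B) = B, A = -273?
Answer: 161207*√3 ≈ 2.7922e+5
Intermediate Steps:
l(B) = 2 - B
Q = 1/263 ≈ 0.0038023
m(X, S) = √(-271 - X) (m(X, S) = √(-273 + (2 - X)) = √(-271 - X))
n/m(-274, 395 + Q) = 483621/(√(-271 - 1*(-274))) = 483621/(√(-271 + 274)) = 483621/(√3) = 483621*(√3/3) = 161207*√3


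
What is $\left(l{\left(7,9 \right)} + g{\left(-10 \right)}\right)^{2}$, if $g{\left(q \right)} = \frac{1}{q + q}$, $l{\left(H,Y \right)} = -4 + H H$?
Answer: $\frac{808201}{400} \approx 2020.5$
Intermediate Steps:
$l{\left(H,Y \right)} = -4 + H^{2}$
$g{\left(q \right)} = \frac{1}{2 q}$
$\left(l{\left(7,9 \right)} + g{\left(-10 \right)}\right)^{2} = \left(\left(-4 + 7^{2}\right) + \frac{1}{2 \left(-10\right)}\right)^{2} = \left(\left(-4 + 49\right) + \frac{1}{2} \left(- \frac{1}{10}\right)\right)^{2} = \left(45 - \frac{1}{20}\right)^{2} = \left(\frac{899}{20}\right)^{2} = \frac{808201}{400}$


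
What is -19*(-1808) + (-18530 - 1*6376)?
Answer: 9446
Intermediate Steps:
-19*(-1808) + (-18530 - 1*6376) = 34352 + (-18530 - 6376) = 34352 - 24906 = 9446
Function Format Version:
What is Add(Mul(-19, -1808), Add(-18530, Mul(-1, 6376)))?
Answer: 9446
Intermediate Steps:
Add(Mul(-19, -1808), Add(-18530, Mul(-1, 6376))) = Add(34352, Add(-18530, -6376)) = Add(34352, -24906) = 9446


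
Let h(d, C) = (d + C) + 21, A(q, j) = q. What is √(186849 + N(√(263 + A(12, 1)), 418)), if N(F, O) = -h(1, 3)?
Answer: 22*√386 ≈ 432.23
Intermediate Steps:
h(d, C) = 21 + C + d (h(d, C) = (C + d) + 21 = 21 + C + d)
N(F, O) = -25 (N(F, O) = -(21 + 3 + 1) = -1*25 = -25)
√(186849 + N(√(263 + A(12, 1)), 418)) = √(186849 - 25) = √186824 = 22*√386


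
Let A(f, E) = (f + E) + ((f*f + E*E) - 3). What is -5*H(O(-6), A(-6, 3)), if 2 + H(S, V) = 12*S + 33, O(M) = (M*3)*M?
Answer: -6635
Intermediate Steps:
O(M) = 3*M² (O(M) = (3*M)*M = 3*M²)
A(f, E) = -3 + E + f + E² + f² (A(f, E) = (E + f) + ((f² + E²) - 3) = (E + f) + ((E² + f²) - 3) = (E + f) + (-3 + E² + f²) = -3 + E + f + E² + f²)
H(S, V) = 31 + 12*S (H(S, V) = -2 + (12*S + 33) = -2 + (33 + 12*S) = 31 + 12*S)
-5*H(O(-6), A(-6, 3)) = -5*(31 + 12*(3*(-6)²)) = -5*(31 + 12*(3*36)) = -5*(31 + 12*108) = -5*(31 + 1296) = -5*1327 = -6635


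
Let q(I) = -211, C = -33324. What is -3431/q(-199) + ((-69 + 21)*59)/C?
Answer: 9577683/585947 ≈ 16.346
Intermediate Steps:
-3431/q(-199) + ((-69 + 21)*59)/C = -3431/(-211) + ((-69 + 21)*59)/(-33324) = -3431*(-1/211) - 48*59*(-1/33324) = 3431/211 - 2832*(-1/33324) = 3431/211 + 236/2777 = 9577683/585947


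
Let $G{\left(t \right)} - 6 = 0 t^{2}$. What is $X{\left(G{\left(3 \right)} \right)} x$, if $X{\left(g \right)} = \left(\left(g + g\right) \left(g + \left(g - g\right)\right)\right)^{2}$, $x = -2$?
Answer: $-10368$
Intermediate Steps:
$G{\left(t \right)} = 6$ ($G{\left(t \right)} = 6 + 0 t^{2} = 6 + 0 = 6$)
$X{\left(g \right)} = 4 g^{4}$ ($X{\left(g \right)} = \left(2 g \left(g + 0\right)\right)^{2} = \left(2 g g\right)^{2} = \left(2 g^{2}\right)^{2} = 4 g^{4}$)
$X{\left(G{\left(3 \right)} \right)} x = 4 \cdot 6^{4} \left(-2\right) = 4 \cdot 1296 \left(-2\right) = 5184 \left(-2\right) = -10368$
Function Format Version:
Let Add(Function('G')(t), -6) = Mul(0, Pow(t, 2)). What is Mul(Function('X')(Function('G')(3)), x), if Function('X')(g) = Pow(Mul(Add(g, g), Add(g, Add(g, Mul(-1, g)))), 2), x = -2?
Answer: -10368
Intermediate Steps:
Function('G')(t) = 6 (Function('G')(t) = Add(6, Mul(0, Pow(t, 2))) = Add(6, 0) = 6)
Function('X')(g) = Mul(4, Pow(g, 4)) (Function('X')(g) = Pow(Mul(Mul(2, g), Add(g, 0)), 2) = Pow(Mul(Mul(2, g), g), 2) = Pow(Mul(2, Pow(g, 2)), 2) = Mul(4, Pow(g, 4)))
Mul(Function('X')(Function('G')(3)), x) = Mul(Mul(4, Pow(6, 4)), -2) = Mul(Mul(4, 1296), -2) = Mul(5184, -2) = -10368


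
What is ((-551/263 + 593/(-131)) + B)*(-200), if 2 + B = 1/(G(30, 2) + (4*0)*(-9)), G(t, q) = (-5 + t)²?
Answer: 1484954376/861325 ≈ 1724.0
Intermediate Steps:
B = -1249/625 (B = -2 + 1/((-5 + 30)² + (4*0)*(-9)) = -2 + 1/(25² + 0*(-9)) = -2 + 1/(625 + 0) = -2 + 1/625 = -1249/625 ≈ -1.9984)
((-551/263 + 593/(-131)) + B)*(-200) = ((-551/263 + 593/(-131)) - 1249/625)*(-200) = ((-551*1/263 + 593*(-1/131)) - 1249/625)*(-200) = ((-551/263 - 593/131) - 1249/625)*(-200) = (-228140/34453 - 1249/625)*(-200) = -185619297/21533125*(-200) = 1484954376/861325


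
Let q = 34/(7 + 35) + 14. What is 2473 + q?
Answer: 52244/21 ≈ 2487.8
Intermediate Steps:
q = 311/21 (q = 34/42 + 14 = (1/42)*34 + 14 = 17/21 + 14 = 311/21 ≈ 14.810)
2473 + q = 2473 + 311/21 = 52244/21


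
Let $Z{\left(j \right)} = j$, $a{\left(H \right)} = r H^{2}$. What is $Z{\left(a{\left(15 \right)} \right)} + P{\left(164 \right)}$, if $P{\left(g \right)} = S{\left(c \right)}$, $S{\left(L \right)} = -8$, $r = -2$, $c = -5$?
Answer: $-458$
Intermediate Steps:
$a{\left(H \right)} = - 2 H^{2}$
$P{\left(g \right)} = -8$
$Z{\left(a{\left(15 \right)} \right)} + P{\left(164 \right)} = - 2 \cdot 15^{2} - 8 = \left(-2\right) 225 - 8 = -450 - 8 = -458$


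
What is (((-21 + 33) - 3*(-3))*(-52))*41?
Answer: -44772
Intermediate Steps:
(((-21 + 33) - 3*(-3))*(-52))*41 = ((12 + 9)*(-52))*41 = (21*(-52))*41 = -1092*41 = -44772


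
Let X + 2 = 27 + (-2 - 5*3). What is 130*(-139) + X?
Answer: -18062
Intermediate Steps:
X = 8 (X = -2 + (27 + (-2 - 5*3)) = -2 + (27 + (-2 - 15)) = -2 + (27 - 17) = -2 + 10 = 8)
130*(-139) + X = 130*(-139) + 8 = -18070 + 8 = -18062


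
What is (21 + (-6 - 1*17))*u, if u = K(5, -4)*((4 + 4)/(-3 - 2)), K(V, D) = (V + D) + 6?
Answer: 112/5 ≈ 22.400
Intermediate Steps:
K(V, D) = 6 + D + V (K(V, D) = (D + V) + 6 = 6 + D + V)
u = -56/5 (u = (6 - 4 + 5)*((4 + 4)/(-3 - 2)) = 7*(8/(-5)) = 7*(8*(-⅕)) = 7*(-8/5) = -56/5 ≈ -11.200)
(21 + (-6 - 1*17))*u = (21 + (-6 - 1*17))*(-56/5) = (21 + (-6 - 17))*(-56/5) = (21 - 23)*(-56/5) = -2*(-56/5) = 112/5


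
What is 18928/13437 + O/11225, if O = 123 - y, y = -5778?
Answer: 291758537/150830325 ≈ 1.9343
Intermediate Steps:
O = 5901 (O = 123 - 1*(-5778) = 123 + 5778 = 5901)
18928/13437 + O/11225 = 18928/13437 + 5901/11225 = 291758537/150830325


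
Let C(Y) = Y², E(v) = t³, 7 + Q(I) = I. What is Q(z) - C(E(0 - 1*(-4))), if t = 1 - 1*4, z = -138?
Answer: -874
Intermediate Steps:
Q(I) = -7 + I
t = -3 (t = 1 - 4 = -3)
E(v) = -27 (E(v) = (-3)³ = -27)
Q(z) - C(E(0 - 1*(-4))) = (-7 - 138) - 1*(-27)² = -145 - 1*729 = -145 - 729 = -874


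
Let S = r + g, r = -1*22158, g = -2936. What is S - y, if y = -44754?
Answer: 19660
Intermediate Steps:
r = -22158
S = -25094 (S = -22158 - 2936 = -25094)
S - y = -25094 - 1*(-44754) = -25094 + 44754 = 19660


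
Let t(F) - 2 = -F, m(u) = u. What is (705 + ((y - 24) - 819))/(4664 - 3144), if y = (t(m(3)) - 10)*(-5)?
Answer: -83/1520 ≈ -0.054605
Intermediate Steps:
t(F) = 2 - F
y = 55 (y = ((2 - 1*3) - 10)*(-5) = ((2 - 3) - 10)*(-5) = (-1 - 10)*(-5) = -11*(-5) = 55)
(705 + ((y - 24) - 819))/(4664 - 3144) = (705 + ((55 - 24) - 819))/(4664 - 3144) = (705 + (31 - 819))/1520 = (705 - 788)*(1/1520) = -83*1/1520 = -83/1520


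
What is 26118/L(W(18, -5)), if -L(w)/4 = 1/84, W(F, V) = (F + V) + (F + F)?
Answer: -548478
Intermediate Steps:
W(F, V) = V + 3*F (W(F, V) = (F + V) + 2*F = V + 3*F)
L(w) = -1/21 (L(w) = -4/84 = -4*1/84 = -1/21)
26118/L(W(18, -5)) = 26118/(-1/21) = 26118*(-21) = -548478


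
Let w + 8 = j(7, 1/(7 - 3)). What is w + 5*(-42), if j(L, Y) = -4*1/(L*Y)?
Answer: -1542/7 ≈ -220.29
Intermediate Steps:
j(L, Y) = -4/(L*Y)
w = -72/7 (w = -8 - 4/(7*1/(7 - 3)) = -8 - 4*⅐/1/4 = -8 - 4*⅐/¼ = -8 - 4*⅐*4 = -8 - 16/7 = -72/7 ≈ -10.286)
w + 5*(-42) = -72/7 + 5*(-42) = -72/7 - 210 = -1542/7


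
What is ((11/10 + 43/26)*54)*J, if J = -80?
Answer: -154656/13 ≈ -11897.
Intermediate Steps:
((11/10 + 43/26)*54)*J = ((11/10 + 43/26)*54)*(-80) = ((179/65)*54)*(-80) = (9666/65)*(-80) = -154656/13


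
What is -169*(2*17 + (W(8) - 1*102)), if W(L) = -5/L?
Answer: 92781/8 ≈ 11598.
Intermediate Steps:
-169*(2*17 + (W(8) - 1*102)) = -169*(2*17 + (-5/8 - 1*102)) = -169*(34 + (-5*⅛ - 102)) = -169*(34 + (-5/8 - 102)) = -169*(34 - 821/8) = -169*(-549/8) = 92781/8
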